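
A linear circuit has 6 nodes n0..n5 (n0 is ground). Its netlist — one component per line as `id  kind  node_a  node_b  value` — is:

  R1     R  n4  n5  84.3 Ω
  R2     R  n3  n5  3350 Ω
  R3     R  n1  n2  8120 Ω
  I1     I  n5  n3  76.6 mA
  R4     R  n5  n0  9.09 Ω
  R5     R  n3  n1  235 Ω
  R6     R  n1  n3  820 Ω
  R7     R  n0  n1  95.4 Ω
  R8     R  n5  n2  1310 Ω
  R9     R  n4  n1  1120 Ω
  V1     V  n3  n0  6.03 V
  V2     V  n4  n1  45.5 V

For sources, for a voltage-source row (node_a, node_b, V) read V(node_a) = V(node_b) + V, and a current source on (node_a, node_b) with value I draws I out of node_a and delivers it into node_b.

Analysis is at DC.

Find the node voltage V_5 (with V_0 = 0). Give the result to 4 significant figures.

Apply KCL at each of the 5 non-ground nodes and solve the resulting linear system.
Node n1: branches {R3, R5, R6, R7, R9, V2} → V_1 = -17.24
Node n2: branches {R3, R8} → V_2 = -0.5737
Node n3: branches {R2, I1, R5, R6, V1} → V_3 = 6.030
Node n4: branches {R1, R9, V2} → V_4 = 28.26
Node n5: branches {R1, R2, I1, R4, R8} → V_5 = 2.115
Source currents: i(V1)=-0.05196, i(V2)=-0.3508

2.115 V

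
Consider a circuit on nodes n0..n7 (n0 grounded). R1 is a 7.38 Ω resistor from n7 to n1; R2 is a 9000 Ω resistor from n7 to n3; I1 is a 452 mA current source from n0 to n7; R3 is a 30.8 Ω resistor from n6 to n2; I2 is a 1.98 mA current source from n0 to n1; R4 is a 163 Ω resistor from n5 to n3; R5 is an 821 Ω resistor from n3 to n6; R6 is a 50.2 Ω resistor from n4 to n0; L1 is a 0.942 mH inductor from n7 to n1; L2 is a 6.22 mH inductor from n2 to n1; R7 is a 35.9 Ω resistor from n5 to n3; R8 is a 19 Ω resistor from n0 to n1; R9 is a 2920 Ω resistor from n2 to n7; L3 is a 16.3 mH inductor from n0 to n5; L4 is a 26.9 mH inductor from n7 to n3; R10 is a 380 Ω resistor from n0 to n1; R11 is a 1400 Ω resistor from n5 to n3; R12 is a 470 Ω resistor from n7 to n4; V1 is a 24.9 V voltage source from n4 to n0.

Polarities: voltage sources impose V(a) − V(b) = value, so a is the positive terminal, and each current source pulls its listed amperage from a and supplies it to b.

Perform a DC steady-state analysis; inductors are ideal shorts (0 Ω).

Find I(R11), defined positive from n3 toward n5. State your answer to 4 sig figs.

0.003932 A

Apply KCL at each of the 7 non-ground nodes and solve the resulting linear system.
Node n1: branches {R1, I2, L1, L2, R8, R10} → V_1 = 5.505
Node n2: branches {R3, L2, R9} → V_2 = 5.505
Node n3: branches {R2, R4, R5, R7, L4, R11} → V_3 = 5.505
Node n4: branches {R6, R12, V1} → V_4 = 24.90
Node n5: branches {R4, R7, L3, R11} → V_5 = 0.000
Node n6: branches {R3, R5} → V_6 = 5.505
Node n7: branches {R1, R2, I1, L1, R9, L4, R12} → V_7 = 5.505
Source currents: i(L1)=0.3022, i(L2)=0.000, i(L3)=-0.1910, i(L4)=0.1910, i(V1)=-0.5373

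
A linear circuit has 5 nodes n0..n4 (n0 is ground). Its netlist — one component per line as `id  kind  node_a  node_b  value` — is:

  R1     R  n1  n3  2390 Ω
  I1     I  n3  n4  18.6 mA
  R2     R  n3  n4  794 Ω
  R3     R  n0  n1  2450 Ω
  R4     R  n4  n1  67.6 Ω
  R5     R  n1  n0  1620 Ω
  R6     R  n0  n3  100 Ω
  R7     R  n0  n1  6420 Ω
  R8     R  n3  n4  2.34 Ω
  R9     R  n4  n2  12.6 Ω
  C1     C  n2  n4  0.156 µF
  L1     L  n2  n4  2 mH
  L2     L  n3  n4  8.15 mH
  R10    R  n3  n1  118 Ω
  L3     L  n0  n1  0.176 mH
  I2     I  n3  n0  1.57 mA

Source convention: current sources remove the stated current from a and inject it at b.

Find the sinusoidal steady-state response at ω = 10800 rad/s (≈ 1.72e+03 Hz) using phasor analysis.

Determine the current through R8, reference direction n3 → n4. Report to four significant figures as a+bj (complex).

MNA unknowns: 4 node voltages V₁..V_4
R1: Y=0.0004184+0.000j on G[1,3]
I1: z[3]−=0.0186, z[4]+=0.0186
R2: Y=0.001259+0.000j on G[3,4]
R3: Y=0.0004082+0.000j on G[0,1]
R4: Y=0.01479+0.000j on G[4,1]
R5: Y=0.0006173+0.000j on G[1,0]
R6: Y=0.01000+0.000j on G[0,3]
R7: Y=0.0001558+0.000j on G[0,1]
R8: Y=0.4274+0.000j on G[3,4]
R9: Y=0.07937+0.000j on G[4,2]
C1: Y=0.000+0.001685j on G[2,4]
L1: Y=0.000-0.04630j on G[2,4]
L2: Y=0.000-0.01136j on G[3,4]
R10: Y=0.008475+0.000j on G[3,1]
L3: Y=0.000-0.5261j on G[0,1]
I2: z[3]−=0.00157, z[0]+=0.00157
solve → V1=-3.643e-05-0.001729j, V2=-0.02189-0.0005824j, V3=-0.06601-0.001712j, V4=-0.02189-0.0005824j

-0.01885-0.0004829j A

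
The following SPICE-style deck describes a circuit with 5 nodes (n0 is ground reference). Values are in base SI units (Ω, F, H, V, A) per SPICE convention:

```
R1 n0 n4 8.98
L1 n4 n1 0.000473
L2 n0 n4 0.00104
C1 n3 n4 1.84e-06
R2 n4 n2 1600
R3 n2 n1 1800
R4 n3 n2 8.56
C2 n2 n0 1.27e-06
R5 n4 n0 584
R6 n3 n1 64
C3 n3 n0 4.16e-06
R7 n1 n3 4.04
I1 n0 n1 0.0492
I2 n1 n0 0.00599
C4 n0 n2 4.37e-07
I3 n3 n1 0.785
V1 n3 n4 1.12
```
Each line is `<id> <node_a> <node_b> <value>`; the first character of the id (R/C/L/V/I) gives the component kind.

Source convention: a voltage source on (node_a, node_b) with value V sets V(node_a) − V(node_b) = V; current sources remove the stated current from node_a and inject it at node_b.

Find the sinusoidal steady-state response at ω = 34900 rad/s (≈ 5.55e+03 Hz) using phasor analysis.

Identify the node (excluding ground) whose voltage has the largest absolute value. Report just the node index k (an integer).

1

Apply KCL at each of the 4 non-ground nodes and solve the resulting linear system.
Node n1: branches {L1, R3, R6, R7, I1, I2, I3} → V_1 = 3.320+0.2270j
Node n2: branches {R2, R3, R4, C2, C4} → V_2 = 0.03878-0.7177j
Node n3: branches {C1, R4, R6, C3, R7, I3, V1} → V_3 = 0.3932-0.7024j
Node n4: branches {R1, L1, L2, C1, R2, R5, V1} → V_4 = -0.7268-0.7024j
Source currents: i(V1)=-0.1583+0.1138j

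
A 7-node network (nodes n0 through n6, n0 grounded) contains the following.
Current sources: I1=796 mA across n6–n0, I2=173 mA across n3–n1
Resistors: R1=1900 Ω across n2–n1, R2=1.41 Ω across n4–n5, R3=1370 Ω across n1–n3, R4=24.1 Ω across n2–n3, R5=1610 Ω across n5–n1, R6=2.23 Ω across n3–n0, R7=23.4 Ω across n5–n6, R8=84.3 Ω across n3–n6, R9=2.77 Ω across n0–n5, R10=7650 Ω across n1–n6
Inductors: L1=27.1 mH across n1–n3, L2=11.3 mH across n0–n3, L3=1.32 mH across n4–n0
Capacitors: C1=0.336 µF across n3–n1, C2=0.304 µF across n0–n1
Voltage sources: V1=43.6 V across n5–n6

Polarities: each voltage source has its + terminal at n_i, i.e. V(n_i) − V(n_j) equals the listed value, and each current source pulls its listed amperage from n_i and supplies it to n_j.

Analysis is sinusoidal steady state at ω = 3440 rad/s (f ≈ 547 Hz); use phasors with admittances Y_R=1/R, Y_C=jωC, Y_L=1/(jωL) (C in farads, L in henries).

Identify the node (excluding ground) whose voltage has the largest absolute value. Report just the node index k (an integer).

6

Element admittances at ω=3440 rad/s:
  I1: injects 0.796 A into n0 (from n6)
  Y(R1) = 0.0005263+0.000j S between n2,n1
  Y(L1) = 0.000-0.01073j S between n1,n3
  Y(R2) = 0.7092+0.000j S between n4,n5
  Y(R3) = 0.0007299+0.000j S between n1,n3
  Y(R4) = 0.04149+0.000j S between n2,n3
  Y(R5) = 0.0006211+0.000j S between n5,n1
  Y(C1) = 0.000+0.001156j S between n3,n1
  Y(R6) = 0.4484+0.000j S between n3,n0
  Y(L2) = 0.000-0.02573j S between n0,n3
  Y(L3) = 0.000-0.2202j S between n4,n0
  Y(R7) = 0.04274+0.000j S between n5,n6
  Y(R8) = 0.01186+0.000j S between n3,n6
  Y(R9) = 0.3610+0.000j S between n0,n5
  Y(C2) = 0.000+0.001046j S between n0,n1
  I2: injects 0.173 A into n1 (from n3)
  Y(R10) = 0.0001307+0.000j S between n1,n6
  V1: constraint V(n5)−V(n6) = 43.6
Assemble and solve the 7×7 MNA system:
  V(n1)=3.148+18.56j  V(n2)=-1.055+0.1282j  V(n3)=-1.108-0.1055j  V(n4)=-0.4367-0.3590j  V(n5)=-0.5482-0.2234j  V(n6)=-44.15-0.2234j
  i(V1)=-1.584-0.003853j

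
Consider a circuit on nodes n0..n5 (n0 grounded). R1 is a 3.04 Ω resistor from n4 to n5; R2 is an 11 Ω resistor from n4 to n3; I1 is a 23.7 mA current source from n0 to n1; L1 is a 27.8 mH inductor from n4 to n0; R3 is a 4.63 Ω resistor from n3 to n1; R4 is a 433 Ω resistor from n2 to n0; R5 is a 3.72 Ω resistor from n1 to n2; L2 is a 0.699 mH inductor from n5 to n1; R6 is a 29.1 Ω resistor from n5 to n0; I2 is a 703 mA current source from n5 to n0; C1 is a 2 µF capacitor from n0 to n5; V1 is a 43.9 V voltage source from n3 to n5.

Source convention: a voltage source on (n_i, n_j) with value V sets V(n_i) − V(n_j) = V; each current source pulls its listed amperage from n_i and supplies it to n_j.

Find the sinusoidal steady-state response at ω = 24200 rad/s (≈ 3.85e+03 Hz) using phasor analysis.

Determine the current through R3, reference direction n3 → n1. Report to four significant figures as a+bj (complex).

Apply KCL at each of the 5 non-ground nodes and solve the resulting linear system.
Node n1: branches {I1, R3, R5, L2} → V_1 = 32.55+21.02j
Node n2: branches {R4, R5} → V_2 = 32.27+20.84j
Node n3: branches {R2, R3, V1} → V_3 = 35.77+10.11j
Node n4: branches {R1, R2, L1} → V_4 = 1.337+10.12j
Node n5: branches {R1, L2, R6, I2, C1, V1} → V_5 = -8.133+10.11j
Source currents: i(V1)=-3.826+2.357j

0.6958-2.357j A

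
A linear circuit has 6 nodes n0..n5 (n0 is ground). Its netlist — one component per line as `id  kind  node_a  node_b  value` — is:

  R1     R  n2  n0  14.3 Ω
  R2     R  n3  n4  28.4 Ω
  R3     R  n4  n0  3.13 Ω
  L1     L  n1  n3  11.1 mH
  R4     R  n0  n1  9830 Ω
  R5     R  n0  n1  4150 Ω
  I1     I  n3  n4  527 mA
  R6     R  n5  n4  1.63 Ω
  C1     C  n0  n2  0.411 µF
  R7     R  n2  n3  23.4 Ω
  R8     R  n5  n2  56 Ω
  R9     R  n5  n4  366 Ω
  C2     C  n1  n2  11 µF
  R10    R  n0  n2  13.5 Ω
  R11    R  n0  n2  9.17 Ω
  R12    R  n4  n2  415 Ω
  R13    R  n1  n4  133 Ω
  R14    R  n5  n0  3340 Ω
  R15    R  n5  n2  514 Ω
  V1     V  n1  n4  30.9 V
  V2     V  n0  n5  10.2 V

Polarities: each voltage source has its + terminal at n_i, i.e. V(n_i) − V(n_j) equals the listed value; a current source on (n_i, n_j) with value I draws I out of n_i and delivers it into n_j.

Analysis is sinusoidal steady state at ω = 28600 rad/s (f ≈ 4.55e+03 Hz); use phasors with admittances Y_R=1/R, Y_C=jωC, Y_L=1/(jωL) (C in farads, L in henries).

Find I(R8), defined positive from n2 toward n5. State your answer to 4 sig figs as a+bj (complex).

MNA unknowns: 5 node voltages V₁..V_5 plus 2 source currents (V1, V2)
R1: Y=0.06993+0.000j on G[2,0]
R2: Y=0.03521+0.000j on G[3,4]
R3: Y=0.3195+0.000j on G[4,0]
L1: Y=0.000-0.003150j on G[1,3]
R4: Y=0.0001017+0.000j on G[0,1]
R5: Y=0.0002410+0.000j on G[0,1]
I1: z[3]−=0.527, z[4]+=0.527
R6: Y=0.6135+0.000j on G[5,4]
C1: Y=0.000+0.01175j on G[0,2]
R7: Y=0.04274+0.000j on G[2,3]
R8: Y=0.01786+0.000j on G[5,2]
R9: Y=0.002732+0.000j on G[5,4]
C2: Y=0.000+0.3146j on G[1,2]
R10: Y=0.07407+0.000j on G[0,2]
R11: Y=0.1091+0.000j on G[0,2]
R12: Y=0.002410+0.000j on G[4,2]
R13: Y=0.007519+0.000j on G[1,4]
R14: Y=0.0002994+0.000j on G[5,0]
R15: Y=0.001946+0.000j on G[5,2]
V1: row V1−V4=30.9, i_V1 at 1,4
V2: row V0−V5=10.2, i_V2 at 0,5
solve → V1=20.82-2.906j, V2=11.17+9.489j, V3=-5.420+2.829j, V4=-10.08-2.906j, V5=-10.20+0.000j
aux → i_V1=-4.121-2.951j, i_V2=-0.5004+1.603j

0.3817+0.1694j A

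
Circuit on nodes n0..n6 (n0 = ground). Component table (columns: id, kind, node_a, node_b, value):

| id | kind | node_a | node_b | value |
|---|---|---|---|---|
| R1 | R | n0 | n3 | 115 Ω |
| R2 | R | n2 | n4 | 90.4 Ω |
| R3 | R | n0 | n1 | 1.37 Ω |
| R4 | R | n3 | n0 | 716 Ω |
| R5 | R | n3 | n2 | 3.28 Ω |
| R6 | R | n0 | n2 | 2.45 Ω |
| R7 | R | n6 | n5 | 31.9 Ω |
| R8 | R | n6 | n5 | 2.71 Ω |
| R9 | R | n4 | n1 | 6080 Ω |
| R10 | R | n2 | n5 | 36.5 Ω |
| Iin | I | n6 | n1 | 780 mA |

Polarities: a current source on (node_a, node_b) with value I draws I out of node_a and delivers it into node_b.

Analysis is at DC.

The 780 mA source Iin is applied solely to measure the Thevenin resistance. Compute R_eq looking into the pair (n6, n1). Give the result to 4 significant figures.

R_eq = 42.76 Ω

MNA unknowns: 6 node voltages V₁..V_6
R1: Y=0.008696 on G[0,3]
R2: Y=0.01106 on G[2,4]
R3: Y=0.7299 on G[0,1]
R4: Y=0.001397 on G[3,0]
R5: Y=0.3049 on G[3,2]
R6: Y=0.4082 on G[0,2]
R7: Y=0.03135 on G[6,5]
R8: Y=0.3690 on G[6,5]
R9: Y=0.0001645 on G[4,1]
R10: Y=0.02740 on G[2,5]
Iin: z[6]−=0.78, z[1]+=0.78
solve → V1=1.068, V2=-1.865, V3=-1.805, V4=-1.822, V5=-30.34, V6=-32.28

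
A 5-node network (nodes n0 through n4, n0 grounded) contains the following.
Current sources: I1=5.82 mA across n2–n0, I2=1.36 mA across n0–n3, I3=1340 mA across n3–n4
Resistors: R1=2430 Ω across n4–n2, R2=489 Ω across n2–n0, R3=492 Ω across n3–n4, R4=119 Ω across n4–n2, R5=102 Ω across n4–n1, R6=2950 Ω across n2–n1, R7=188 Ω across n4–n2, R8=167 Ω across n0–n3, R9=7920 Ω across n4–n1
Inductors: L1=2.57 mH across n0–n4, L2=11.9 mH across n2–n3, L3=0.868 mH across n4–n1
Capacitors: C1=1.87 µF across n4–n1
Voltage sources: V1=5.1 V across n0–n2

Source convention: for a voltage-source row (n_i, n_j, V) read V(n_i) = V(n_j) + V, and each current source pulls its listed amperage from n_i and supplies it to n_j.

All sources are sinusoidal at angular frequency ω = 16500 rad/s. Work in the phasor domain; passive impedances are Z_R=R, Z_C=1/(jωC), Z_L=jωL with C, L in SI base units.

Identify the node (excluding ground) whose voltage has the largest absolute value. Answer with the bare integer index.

Element admittances at ω=16500 rad/s:
  I1: injects 0.00582 A into n0 (from n2)
  Y(R1) = 0.0004115+0.000j S between n4,n2
  Y(R2) = 0.002045+0.000j S between n2,n0
  Y(R3) = 0.002033+0.000j S between n3,n4
  I2: injects 0.00136 A into n3 (from n0)
  Y(L1) = 0.000-0.02358j S between n0,n4
  Y(L2) = 0.000-0.005093j S between n2,n3
  Y(R4) = 0.008403+0.000j S between n4,n2
  I3: injects 1.34 A into n4 (from n3)
  Y(R5) = 0.009804+0.000j S between n4,n1
  Y(R6) = 0.0003390+0.000j S between n2,n1
  Y(R7) = 0.005319+0.000j S between n4,n2
  Y(R8) = 0.005988+0.000j S between n0,n3
  Y(C1) = 0.000+0.03086j S between n4,n1
  Y(L3) = 0.000-0.06982j S between n4,n1
  Y(R9) = 0.0001263+0.000j S between n4,n1
  V1: constraint V(n0)−V(n2) = 5.1
Assemble and solve the 5×5 MNA system:
  V(n1)=24.35+26.20j  V(n2)=-5.100+0.000j  V(n3)=-119.1-65.66j  V(n4)=24.20+26.49j
  i(V1)=-0.09427-0.9638j

3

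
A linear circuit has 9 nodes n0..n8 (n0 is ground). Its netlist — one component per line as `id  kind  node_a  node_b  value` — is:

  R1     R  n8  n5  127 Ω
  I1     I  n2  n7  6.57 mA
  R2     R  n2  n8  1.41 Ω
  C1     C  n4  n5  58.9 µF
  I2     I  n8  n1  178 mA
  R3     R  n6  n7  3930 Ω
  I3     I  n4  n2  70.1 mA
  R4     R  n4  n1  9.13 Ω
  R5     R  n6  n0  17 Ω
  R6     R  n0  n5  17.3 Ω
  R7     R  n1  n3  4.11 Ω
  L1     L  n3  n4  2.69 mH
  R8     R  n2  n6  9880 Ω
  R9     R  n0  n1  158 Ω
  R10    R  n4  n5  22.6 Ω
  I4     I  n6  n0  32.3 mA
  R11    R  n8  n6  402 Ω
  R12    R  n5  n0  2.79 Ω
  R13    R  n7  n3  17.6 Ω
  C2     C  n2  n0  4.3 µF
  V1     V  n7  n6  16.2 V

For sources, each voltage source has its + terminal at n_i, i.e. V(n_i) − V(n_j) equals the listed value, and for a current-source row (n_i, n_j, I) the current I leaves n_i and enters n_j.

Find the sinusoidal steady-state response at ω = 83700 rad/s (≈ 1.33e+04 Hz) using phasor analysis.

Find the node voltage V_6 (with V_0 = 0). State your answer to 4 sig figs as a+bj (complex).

Apply KCL at each of the 8 non-ground nodes and solve the resulting linear system.
Node n1: branches {I2, R4, R7, R9} → V_1 = 4.825+0.08460j
Node n2: branches {I1, R2, I3, R8, C2} → V_2 = -0.008934+0.3285j
Node n3: branches {R7, L1, R13} → V_3 = 6.005+0.1607j
Node n4: branches {C1, I3, R4, L1, R10} → V_4 = 0.8568-0.07964j
Node n5: branches {R1, C1, R6, R10, R12} → V_5 = 0.8571-0.005481j
Node n6: branches {R3, R5, R8, I4, R11, V1} → V_6 = -5.123+0.08434j
Node n7: branches {I1, R3, R13, V1} → V_7 = 11.08+0.08434j
Node n8: branches {R1, R2, I2, R11} → V_8 = -0.2645+0.3240j
Source currents: i(V1)=-0.2858+0.004340j

-5.123+0.08434j V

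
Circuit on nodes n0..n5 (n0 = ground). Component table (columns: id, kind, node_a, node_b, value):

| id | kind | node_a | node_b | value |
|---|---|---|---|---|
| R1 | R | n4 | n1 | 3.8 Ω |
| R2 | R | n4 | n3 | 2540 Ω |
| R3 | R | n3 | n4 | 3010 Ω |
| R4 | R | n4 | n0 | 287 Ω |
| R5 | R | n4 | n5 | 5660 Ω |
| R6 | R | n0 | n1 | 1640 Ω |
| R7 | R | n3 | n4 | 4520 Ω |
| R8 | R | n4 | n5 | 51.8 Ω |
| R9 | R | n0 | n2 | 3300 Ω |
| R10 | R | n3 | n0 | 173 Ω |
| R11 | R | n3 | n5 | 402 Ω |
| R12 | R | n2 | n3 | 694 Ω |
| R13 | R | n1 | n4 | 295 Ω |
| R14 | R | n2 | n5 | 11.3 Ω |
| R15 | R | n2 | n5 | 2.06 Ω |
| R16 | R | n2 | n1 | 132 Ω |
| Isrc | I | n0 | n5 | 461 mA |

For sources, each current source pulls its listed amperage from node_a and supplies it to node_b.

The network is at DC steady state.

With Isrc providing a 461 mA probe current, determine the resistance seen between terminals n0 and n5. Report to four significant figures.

R_eq = 157.0 Ω

Element admittances at DC:
  Y(R1) = 0.2632 S between n4,n1
  Y(R2) = 0.0003937 S between n4,n3
  Y(R3) = 0.0003322 S between n3,n4
  Y(R4) = 0.003484 S between n4,n0
  Y(R5) = 0.0001767 S between n4,n5
  Y(R6) = 0.0006098 S between n0,n1
  Y(R7) = 0.0002212 S between n3,n4
  Y(R8) = 0.01931 S between n4,n5
  Y(R9) = 0.0003030 S between n0,n2
  Y(R10) = 0.005780 S between n3,n0
  Y(R11) = 0.002488 S between n3,n5
  Y(R12) = 0.001441 S between n2,n3
  Y(R13) = 0.003390 S between n1,n4
  Y(R14) = 0.08850 S between n2,n5
  Y(R15) = 0.4854 S between n2,n5
  Y(R16) = 0.007576 S between n2,n1
  Isrc: injects 0.461 A into n5 (from n0)
Assemble and solve the 5×5 MNA system:
  V(n1)=62.00  V(n2)=72.11  V(n3)=32.14  V(n4)=61.86  V(n5)=72.38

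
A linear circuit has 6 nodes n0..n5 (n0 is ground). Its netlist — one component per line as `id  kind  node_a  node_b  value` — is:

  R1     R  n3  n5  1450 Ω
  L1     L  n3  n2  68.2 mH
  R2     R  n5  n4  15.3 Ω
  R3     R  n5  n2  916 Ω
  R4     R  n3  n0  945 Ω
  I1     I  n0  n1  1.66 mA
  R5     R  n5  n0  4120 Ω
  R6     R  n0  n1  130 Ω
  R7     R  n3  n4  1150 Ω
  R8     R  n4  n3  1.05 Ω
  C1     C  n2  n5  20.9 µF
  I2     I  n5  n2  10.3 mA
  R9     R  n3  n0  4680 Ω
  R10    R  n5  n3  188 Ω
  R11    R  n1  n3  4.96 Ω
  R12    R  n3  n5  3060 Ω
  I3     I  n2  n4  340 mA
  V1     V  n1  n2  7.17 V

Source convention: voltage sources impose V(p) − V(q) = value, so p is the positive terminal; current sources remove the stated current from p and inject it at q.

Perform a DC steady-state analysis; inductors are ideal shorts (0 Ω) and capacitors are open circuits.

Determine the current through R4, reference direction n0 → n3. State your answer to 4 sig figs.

Element admittances at DC:
  Y(R1) = 0.0006897 S between n3,n5
  L1: short n3↔n2 (DC inductor)
  Y(R2) = 0.06536 S between n5,n4
  Y(R3) = 0.001092 S between n5,n2
  Y(R4) = 0.001058 S between n3,n0
  I1: injects 0.00166 A into n1 (from n0)
  Y(R5) = 0.0002427 S between n5,n0
  Y(R6) = 0.007692 S between n0,n1
  Y(R7) = 0.0008696 S between n3,n4
  Y(R8) = 0.9524 S between n4,n3
  Y(C1) = 0.000 S between n2,n5
  I2: injects 0.0103 A into n2 (from n5)
  Y(R9) = 0.0002137 S between n3,n0
  Y(R10) = 0.005319 S between n5,n3
  Y(R11) = 0.2016 S between n1,n3
  Y(R12) = 0.0003268 S between n3,n5
  I3: injects 0.34 A into n4 (from n2)
  V1: constraint V(n1)−V(n2) = 7.17
Assemble and solve the 7×7 MNA system:
  V(n1)=1.355  V(n2)=-5.815  V(n3)=-5.815  V(n4)=-5.469  V(n5)=-5.627
  i(L1)=1.784  i(V1)=-1.454

0.006154 A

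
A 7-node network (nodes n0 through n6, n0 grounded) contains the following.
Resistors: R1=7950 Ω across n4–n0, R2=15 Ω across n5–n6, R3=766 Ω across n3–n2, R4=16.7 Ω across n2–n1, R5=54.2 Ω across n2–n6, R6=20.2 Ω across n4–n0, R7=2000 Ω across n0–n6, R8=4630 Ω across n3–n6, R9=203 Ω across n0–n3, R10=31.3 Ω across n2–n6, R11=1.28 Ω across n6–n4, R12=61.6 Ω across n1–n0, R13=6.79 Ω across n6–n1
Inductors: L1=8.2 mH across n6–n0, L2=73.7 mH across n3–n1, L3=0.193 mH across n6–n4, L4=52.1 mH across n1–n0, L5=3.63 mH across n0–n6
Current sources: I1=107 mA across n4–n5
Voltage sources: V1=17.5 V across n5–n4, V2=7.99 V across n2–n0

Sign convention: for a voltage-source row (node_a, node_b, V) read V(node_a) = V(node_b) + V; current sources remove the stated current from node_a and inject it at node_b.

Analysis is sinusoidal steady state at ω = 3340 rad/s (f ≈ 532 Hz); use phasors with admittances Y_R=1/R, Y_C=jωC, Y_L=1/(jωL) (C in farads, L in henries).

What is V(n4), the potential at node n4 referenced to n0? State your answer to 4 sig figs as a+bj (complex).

Element admittances at ω=3340 rad/s:
  Y(R1) = 0.0001258+0.000j S between n4,n0
  Y(R2) = 0.06667+0.000j S between n5,n6
  Y(R3) = 0.001305+0.000j S between n3,n2
  Y(L1) = 0.000-0.03651j S between n6,n0
  Y(R4) = 0.05988+0.000j S between n2,n1
  Y(L2) = 0.000-0.004062j S between n3,n1
  I1: injects 0.107 A into n5 (from n4)
  Y(R5) = 0.01845+0.000j S between n2,n6
  Y(L3) = 0.000-1.551j S between n6,n4
  Y(R6) = 0.04950+0.000j S between n4,n0
  Y(R7) = 0.0005000+0.000j S between n0,n6
  Y(R8) = 0.0002160+0.000j S between n3,n6
  Y(R9) = 0.004926+0.000j S between n0,n3
  Y(L4) = 0.000-0.005747j S between n1,n0
  Y(R10) = 0.03195+0.000j S between n2,n6
  Y(R11) = 0.7812+0.000j S between n6,n4
  Y(L5) = 0.000-0.08248j S between n0,n6
  Y(R12) = 0.01623+0.000j S between n1,n0
  Y(R13) = 0.1473+0.000j S between n6,n1
  V1: constraint V(n5)−V(n4) = 17.5
  V2: constraint V(n2)−V(n0) = 7.99
Assemble and solve the 8×8 MNA system:
  V(n1)=3.893+1.781j  V(n2)=7.990+0.000j  V(n3)=3.096-0.4175j  V(n4)=2.482+1.862j  V(n5)=19.98+1.862j  V(n6)=2.786+2.527j
  i(V1)=-1.039+0.04435j  i(V2)=-0.5140+0.2334j

2.482+1.862j V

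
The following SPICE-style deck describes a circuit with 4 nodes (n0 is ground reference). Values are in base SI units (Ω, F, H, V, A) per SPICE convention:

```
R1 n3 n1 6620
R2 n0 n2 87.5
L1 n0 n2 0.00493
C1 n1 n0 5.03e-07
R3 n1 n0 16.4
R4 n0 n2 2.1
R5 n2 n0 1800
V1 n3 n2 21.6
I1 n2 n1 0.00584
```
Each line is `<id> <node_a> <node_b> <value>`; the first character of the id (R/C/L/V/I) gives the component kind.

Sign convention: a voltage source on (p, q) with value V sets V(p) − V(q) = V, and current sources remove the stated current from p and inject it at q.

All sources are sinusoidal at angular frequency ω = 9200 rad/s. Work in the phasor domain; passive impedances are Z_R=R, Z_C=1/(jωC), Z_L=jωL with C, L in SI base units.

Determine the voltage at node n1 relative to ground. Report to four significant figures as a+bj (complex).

Element admittances at ω=9200 rad/s:
  Y(R1) = 0.0001511+0.000j S between n3,n1
  Y(R2) = 0.01143+0.000j S between n0,n2
  Y(L1) = 0.000-0.02205j S between n0,n2
  Y(C1) = 0.000+0.004628j S between n1,n0
  Y(R3) = 0.06098+0.000j S between n1,n0
  Y(R4) = 0.4762+0.000j S between n0,n2
  Y(R5) = 0.0005556+0.000j S between n2,n0
  V1: constraint V(n3)−V(n2) = 21.6
  I1: injects 0.00584 A into n1 (from n2)
Assemble and solve the 4×4 MNA system:
  V(n1)=0.1480-0.01121j  V(n2)=-0.01856-0.0008413j  V(n3)=21.58-0.0008413j
  i(V1)=-0.003238-1.566e-06j

0.1480-0.01121j V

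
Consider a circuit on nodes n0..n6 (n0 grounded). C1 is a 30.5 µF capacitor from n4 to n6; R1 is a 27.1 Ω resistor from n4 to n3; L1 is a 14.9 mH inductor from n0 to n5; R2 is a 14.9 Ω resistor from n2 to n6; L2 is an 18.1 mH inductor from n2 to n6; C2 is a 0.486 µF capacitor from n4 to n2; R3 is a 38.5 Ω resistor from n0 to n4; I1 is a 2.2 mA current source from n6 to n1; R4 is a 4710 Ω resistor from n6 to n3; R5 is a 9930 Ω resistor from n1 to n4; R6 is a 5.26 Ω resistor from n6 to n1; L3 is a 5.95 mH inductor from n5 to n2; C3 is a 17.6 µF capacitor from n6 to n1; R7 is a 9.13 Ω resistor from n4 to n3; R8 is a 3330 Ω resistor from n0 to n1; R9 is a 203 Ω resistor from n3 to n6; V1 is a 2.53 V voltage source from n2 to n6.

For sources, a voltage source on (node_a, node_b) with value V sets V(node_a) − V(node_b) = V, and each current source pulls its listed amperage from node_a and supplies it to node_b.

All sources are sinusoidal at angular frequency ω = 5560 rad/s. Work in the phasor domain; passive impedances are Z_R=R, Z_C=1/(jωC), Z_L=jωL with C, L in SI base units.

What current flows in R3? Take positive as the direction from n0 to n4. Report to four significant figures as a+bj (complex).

MNA unknowns: 6 node voltages V₁..V_6 plus 1 source current (V1)
C1: Y=0.000+0.1696j on G[4,6]
R1: Y=0.03690+0.000j on G[4,3]
L1: Y=0.000-0.01207j on G[0,5]
R2: Y=0.06711+0.000j on G[2,6]
L2: Y=0.000-0.009937j on G[2,6]
C2: Y=0.000+0.002702j on G[4,2]
R3: Y=0.02597+0.000j on G[0,4]
I1: z[6]−=0.0022, z[1]+=0.0022
R4: Y=0.0002123+0.000j on G[6,3]
R5: Y=0.0001007+0.000j on G[1,4]
R6: Y=0.1901+0.000j on G[6,1]
L3: Y=0.000-0.03023j on G[5,2]
C3: Y=0.000+0.09786j on G[6,1]
R7: Y=0.1095+0.000j on G[4,3]
R8: Y=0.0003003+0.000j on G[0,1]
R9: Y=0.004926+0.000j on G[3,6]
V1: row V2−V6=2.53, i_V1 at 2,6
solve → V1=-0.1832+0.8038j, V2=2.338+0.8096j, V3=-0.2642+0.7686j, V4=-0.2668+0.7672j, V5=1.671+0.5786j, V6=-0.1920+0.8096j
aux → i_V1=-0.1767+0.03827j

0.006929-0.01993j A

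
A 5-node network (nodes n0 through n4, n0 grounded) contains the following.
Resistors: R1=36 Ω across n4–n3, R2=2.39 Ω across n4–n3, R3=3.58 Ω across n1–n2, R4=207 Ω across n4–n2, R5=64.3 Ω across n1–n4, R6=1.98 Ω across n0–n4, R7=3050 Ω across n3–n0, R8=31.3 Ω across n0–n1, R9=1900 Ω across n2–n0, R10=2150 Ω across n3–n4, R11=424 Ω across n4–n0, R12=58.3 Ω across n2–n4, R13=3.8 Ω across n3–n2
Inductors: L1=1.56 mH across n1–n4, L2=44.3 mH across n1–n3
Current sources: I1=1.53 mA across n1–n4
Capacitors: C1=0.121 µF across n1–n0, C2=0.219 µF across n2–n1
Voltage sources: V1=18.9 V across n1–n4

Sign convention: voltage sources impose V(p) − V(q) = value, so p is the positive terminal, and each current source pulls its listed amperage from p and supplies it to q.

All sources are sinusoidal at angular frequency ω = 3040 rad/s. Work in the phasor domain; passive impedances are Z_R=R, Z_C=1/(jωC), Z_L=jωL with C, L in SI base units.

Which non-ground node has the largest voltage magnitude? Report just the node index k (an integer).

Apply KCL at each of the 4 non-ground nodes and solve the resulting linear system.
Node n1: branches {R3, L1, R5, R8, I1, L2, C1, C2, V1} → V_1 = 17.77-0.01191j
Node n2: branches {R3, R4, R9, R12, R13, C2} → V_2 = 10.16-0.08766j
Node n3: branches {R1, R2, R7, R10, L2, R13} → V_3 = 3.057-0.1938j
Node n4: branches {R1, R2, L1, R4, R5, R6, R10, R11, R12, I1, V1} → V_4 = -1.131-0.01191j
Source currents: i(V1)=-2.989+4.062j

1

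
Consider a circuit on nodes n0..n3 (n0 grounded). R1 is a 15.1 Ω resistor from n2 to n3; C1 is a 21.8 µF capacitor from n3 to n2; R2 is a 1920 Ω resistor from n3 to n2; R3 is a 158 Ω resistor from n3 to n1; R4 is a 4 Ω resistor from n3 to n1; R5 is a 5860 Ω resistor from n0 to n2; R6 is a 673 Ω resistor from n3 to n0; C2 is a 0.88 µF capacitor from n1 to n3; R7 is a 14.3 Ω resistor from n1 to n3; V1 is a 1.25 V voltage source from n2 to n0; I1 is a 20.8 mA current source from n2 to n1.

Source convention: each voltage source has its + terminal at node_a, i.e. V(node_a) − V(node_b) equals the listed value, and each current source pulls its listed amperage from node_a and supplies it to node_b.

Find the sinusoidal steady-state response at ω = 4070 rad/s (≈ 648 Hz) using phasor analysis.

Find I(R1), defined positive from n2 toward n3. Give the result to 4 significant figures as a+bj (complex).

-0.006832+0.008885j A

MNA unknowns: 3 node voltages V₁..V_3 plus 1 source current (V1)
R1: Y=0.06623+0.000j on G[2,3]
C1: Y=0.000+0.08873j on G[3,2]
R2: Y=0.0005208+0.000j on G[3,2]
R3: Y=0.006329+0.000j on G[3,1]
R4: Y=0.2500+0.000j on G[3,1]
R5: Y=0.0001706+0.000j on G[0,2]
R6: Y=0.001486+0.000j on G[3,0]
C2: Y=0.000+0.003582j on G[1,3]
R7: Y=0.06993+0.000j on G[1,3]
V1: row V2−V0=1.25, i_V1 at 2,0
I1: z[2]−=0.0208, z[1]+=0.0208
solve → V1=1.417-0.1349j, V2=1.250+0.000j, V3=1.353-0.1342j
aux → i_V1=-0.002224+0.0001993j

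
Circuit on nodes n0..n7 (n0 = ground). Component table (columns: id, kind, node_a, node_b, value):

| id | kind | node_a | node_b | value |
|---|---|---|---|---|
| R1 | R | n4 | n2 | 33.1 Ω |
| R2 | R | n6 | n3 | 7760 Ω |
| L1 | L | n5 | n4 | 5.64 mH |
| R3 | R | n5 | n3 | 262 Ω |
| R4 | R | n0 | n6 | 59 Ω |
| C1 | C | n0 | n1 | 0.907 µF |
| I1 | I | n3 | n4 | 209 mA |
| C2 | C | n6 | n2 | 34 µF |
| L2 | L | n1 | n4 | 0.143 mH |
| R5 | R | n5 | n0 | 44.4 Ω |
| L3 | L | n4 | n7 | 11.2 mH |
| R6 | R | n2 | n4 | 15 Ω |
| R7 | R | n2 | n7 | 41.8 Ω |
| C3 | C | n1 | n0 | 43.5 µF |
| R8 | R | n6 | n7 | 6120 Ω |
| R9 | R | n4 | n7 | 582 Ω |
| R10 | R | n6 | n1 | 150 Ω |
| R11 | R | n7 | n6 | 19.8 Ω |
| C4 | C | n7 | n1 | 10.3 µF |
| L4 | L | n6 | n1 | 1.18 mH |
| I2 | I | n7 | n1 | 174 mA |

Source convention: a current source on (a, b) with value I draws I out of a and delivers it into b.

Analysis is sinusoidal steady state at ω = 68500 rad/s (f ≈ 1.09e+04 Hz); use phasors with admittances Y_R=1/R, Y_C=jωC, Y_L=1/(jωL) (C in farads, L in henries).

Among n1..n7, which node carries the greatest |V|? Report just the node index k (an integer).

Element admittances at ω=68500 rad/s:
  Y(R1) = 0.03021+0.000j S between n4,n2
  Y(R2) = 0.0001289+0.000j S between n6,n3
  Y(L1) = 0.000-0.002588j S between n5,n4
  Y(R3) = 0.003817+0.000j S between n5,n3
  Y(R4) = 0.01695+0.000j S between n0,n6
  Y(C1) = 0.000+0.06213j S between n0,n1
  I1: injects 0.209 A into n4 (from n3)
  Y(C2) = 0.000+2.329j S between n6,n2
  Y(L2) = 0.000-0.1021j S between n1,n4
  Y(R5) = 0.02252+0.000j S between n5,n0
  Y(L3) = 0.000-0.001303j S between n4,n7
  Y(R6) = 0.06667+0.000j S between n2,n4
  Y(R7) = 0.02392+0.000j S between n2,n7
  Y(C3) = 0.000+2.980j S between n1,n0
  Y(R8) = 0.0001634+0.000j S between n6,n7
  Y(R9) = 0.001718+0.000j S between n4,n7
  Y(R10) = 0.006667+0.000j S between n6,n1
  Y(R11) = 0.05051+0.000j S between n7,n6
  Y(C4) = 0.000+0.7056j S between n7,n1
  Y(L4) = 0.000-0.01237j S between n6,n1
  I2: injects 0.174 A into n1 (from n7)
Assemble and solve the 7×7 MNA system:
  V(n1)=0.002810-0.06297j  V(n2)=0.1833+0.8620j  V(n3)=-61.31-0.9746j  V(n4)=0.4910+1.600j  V(n5)=-8.625-1.037j  V(n6)=0.1597+0.8738j  V(n7)=0.07946+0.1707j

3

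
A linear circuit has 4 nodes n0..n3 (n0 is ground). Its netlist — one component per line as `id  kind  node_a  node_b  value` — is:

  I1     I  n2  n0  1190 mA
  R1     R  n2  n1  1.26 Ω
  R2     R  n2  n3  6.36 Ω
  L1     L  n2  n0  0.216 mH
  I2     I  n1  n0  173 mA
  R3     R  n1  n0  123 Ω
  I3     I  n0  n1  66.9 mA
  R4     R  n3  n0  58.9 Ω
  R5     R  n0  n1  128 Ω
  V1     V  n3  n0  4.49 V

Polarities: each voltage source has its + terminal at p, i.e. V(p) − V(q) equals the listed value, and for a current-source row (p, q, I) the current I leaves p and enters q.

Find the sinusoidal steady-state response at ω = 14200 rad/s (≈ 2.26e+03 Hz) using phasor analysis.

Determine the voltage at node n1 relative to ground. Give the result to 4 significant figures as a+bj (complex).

-0.8628-1.380j V

Apply KCL at each of the 3 non-ground nodes and solve the resulting linear system.
Node n1: branches {R1, I2, R3, I3, R5} → V_1 = -0.8628-1.380j
Node n2: branches {I1, R1, R2, L1} → V_2 = -0.7464-1.408j
Node n3: branches {R2, R4, V1} → V_3 = 4.490+0.000j
Source currents: i(V1)=-0.8996-0.2214j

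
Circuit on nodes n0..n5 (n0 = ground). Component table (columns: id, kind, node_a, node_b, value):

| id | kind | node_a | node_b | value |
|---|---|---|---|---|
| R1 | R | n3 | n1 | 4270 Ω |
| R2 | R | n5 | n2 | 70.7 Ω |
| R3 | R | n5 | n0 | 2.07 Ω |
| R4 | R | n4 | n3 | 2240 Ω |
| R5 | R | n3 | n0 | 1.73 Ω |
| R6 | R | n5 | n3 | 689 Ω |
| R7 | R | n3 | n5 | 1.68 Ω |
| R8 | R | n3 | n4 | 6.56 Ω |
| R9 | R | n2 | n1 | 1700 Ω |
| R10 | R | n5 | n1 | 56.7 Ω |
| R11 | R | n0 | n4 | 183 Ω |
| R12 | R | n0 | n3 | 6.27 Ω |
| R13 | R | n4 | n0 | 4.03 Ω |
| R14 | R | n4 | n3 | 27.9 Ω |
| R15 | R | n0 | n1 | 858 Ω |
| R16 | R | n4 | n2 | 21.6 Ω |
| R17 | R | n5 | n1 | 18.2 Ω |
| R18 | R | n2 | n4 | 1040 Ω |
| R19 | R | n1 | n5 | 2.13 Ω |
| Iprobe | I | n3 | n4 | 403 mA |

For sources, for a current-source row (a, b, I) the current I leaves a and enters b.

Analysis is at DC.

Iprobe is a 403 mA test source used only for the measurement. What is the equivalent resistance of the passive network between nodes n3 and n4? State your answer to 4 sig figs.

R_eq = 2.497 Ω

Element admittances at DC:
  Y(R1) = 0.0002342 S between n3,n1
  Y(R2) = 0.01414 S between n5,n2
  Y(R3) = 0.4831 S between n5,n0
  Y(R4) = 0.0004464 S between n4,n3
  Y(R5) = 0.5780 S between n3,n0
  Y(R6) = 0.001451 S between n5,n3
  Y(R7) = 0.5952 S between n3,n5
  Y(R8) = 0.1524 S between n3,n4
  Y(R9) = 0.0005882 S between n2,n1
  Y(R10) = 0.01764 S between n5,n1
  Y(R11) = 0.005464 S between n0,n4
  Y(R12) = 0.1595 S between n0,n3
  Y(R13) = 0.2481 S between n4,n0
  Y(R14) = 0.03584 S between n4,n3
  Y(R15) = 0.001166 S between n0,n1
  Y(R16) = 0.04630 S between n4,n2
  Y(R17) = 0.05495 S between n5,n1
  Y(R18) = 0.0009615 S between n2,n4
  Y(R19) = 0.4695 S between n1,n5
  Iprobe: injects 0.403 A into n4 (from n3)
Assemble and solve the 5×5 MNA system:
  V(n1)=-0.1037  V(n2)=0.5851  V(n3)=-0.2064  V(n4)=0.8000  V(n5)=-0.1046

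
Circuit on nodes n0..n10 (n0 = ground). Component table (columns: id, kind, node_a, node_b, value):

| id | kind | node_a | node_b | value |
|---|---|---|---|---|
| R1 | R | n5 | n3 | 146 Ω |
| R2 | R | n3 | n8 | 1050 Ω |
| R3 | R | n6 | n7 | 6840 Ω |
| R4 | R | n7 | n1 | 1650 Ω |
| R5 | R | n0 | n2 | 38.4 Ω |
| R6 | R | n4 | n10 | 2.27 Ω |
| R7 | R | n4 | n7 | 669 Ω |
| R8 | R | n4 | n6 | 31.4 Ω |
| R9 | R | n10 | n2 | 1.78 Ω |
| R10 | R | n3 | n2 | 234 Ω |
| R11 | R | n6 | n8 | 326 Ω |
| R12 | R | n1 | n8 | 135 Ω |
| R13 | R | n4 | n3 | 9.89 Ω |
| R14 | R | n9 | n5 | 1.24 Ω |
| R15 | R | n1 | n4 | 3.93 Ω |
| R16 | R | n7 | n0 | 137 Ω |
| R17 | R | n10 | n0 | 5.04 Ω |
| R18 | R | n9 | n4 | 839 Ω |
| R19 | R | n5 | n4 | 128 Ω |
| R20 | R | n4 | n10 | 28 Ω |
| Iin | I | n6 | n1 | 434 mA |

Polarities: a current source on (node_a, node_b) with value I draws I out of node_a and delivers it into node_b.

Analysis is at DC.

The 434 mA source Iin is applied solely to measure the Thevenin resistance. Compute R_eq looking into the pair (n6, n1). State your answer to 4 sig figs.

Apply KCL at each of the 10 non-ground nodes and solve the resulting linear system.
Node n1: branches {R4, R12, R15, Iin} → V_1 = 1.592
Node n2: branches {R5, R9, R10} → V_2 = 0.002720
Node n3: branches {R1, R2, R10, R13} → V_3 = -0.01584
Node n4: branches {R6, R7, R8, R13, R15, R18, R19, R20} → V_4 = 0.004547
Node n5: branches {R1, R14, R19} → V_5 = -0.004261
Node n6: branches {R3, R8, R11, Iin} → V_6 = -12.58
Node n7: branches {R3, R4, R7, R16} → V_7 = -0.09091
Node n8: branches {R2, R11, R12} → V_8 = -2.347
Node n9: branches {R14, R18} → V_9 = -0.004248
Node n10: branches {R6, R9, R17, R20} → V_10 = 0.002987

R_eq = 32.65 Ω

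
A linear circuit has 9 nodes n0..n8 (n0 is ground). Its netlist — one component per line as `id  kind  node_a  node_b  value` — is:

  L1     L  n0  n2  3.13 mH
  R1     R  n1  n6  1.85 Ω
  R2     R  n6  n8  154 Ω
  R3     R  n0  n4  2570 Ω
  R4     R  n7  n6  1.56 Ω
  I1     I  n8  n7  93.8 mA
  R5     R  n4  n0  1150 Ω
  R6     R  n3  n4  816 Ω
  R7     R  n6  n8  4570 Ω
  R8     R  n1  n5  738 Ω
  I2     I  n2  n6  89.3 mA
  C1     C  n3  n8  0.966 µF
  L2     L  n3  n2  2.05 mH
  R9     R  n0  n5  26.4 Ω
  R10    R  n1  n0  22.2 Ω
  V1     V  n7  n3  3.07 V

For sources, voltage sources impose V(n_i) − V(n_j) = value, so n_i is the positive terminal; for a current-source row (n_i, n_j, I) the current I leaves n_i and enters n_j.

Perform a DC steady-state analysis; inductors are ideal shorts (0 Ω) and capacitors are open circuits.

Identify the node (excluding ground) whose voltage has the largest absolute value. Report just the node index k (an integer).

Apply KCL at each of the 8 non-ground nodes and solve the resulting linear system.
Node n1: branches {R1, R8, R10} → V_1 = 2.645
Node n2: branches {L1, I2, L2} → V_2 = 0.000
Node n3: branches {R6, C1, L2, V1} → V_3 = 0.000
Node n4: branches {R3, R5, R6} → V_4 = 0.000
Node n5: branches {R8, R9} → V_5 = 0.09135
Node n6: branches {R1, R2, R4, R7, I2} → V_6 = 2.872
Node n7: branches {R4, I1, V1} → V_7 = 3.070
Node n8: branches {R2, I1, R7, C1} → V_8 = -11.10
Source currents: i(L1)=0.1226, i(L2)=-0.03330, i(V1)=-0.03330

8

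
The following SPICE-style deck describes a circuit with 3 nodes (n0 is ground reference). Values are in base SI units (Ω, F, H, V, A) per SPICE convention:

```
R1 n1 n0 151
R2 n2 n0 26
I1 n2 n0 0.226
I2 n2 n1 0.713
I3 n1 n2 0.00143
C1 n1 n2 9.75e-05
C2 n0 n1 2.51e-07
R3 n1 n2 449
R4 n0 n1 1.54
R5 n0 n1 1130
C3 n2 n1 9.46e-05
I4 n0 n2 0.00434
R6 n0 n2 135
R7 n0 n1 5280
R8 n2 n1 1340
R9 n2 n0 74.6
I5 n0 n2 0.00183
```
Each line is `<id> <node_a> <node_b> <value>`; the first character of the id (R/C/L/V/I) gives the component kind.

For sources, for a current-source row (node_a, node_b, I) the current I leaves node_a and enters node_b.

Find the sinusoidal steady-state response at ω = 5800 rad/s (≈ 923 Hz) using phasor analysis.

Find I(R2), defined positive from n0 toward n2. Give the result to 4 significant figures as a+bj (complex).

Element admittances at ω=5800 rad/s:
  Y(R1) = 0.006623+0.000j S between n1,n0
  Y(R2) = 0.03846+0.000j S between n2,n0
  I1: injects 0.226 A into n0 (from n2)
  I2: injects 0.713 A into n1 (from n2)
  I3: injects 0.00143 A into n2 (from n1)
  Y(C1) = 0.000+0.5655j S between n1,n2
  Y(C2) = 0.000+0.001456j S between n0,n1
  Y(R3) = 0.002227+0.000j S between n1,n2
  Y(R4) = 0.6494+0.000j S between n0,n1
  Y(R5) = 0.0008850+0.000j S between n0,n1
  Y(C3) = 0.000+0.5487j S between n2,n1
  I4: injects 0.00434 A into n2 (from n0)
  Y(R6) = 0.007407+0.000j S between n0,n2
  Y(R7) = 0.0001894+0.000j S between n0,n1
  Y(R8) = 0.0007463+0.000j S between n2,n1
  Y(R9) = 0.01340+0.000j S between n2,n0
  I5: injects 0.00183 A into n2 (from n0)
Assemble and solve the 2×2 MNA system:
  V(n1)=-0.3035-0.06703j  V(n2)=-0.3456+0.7504j

0.01329-0.02886j A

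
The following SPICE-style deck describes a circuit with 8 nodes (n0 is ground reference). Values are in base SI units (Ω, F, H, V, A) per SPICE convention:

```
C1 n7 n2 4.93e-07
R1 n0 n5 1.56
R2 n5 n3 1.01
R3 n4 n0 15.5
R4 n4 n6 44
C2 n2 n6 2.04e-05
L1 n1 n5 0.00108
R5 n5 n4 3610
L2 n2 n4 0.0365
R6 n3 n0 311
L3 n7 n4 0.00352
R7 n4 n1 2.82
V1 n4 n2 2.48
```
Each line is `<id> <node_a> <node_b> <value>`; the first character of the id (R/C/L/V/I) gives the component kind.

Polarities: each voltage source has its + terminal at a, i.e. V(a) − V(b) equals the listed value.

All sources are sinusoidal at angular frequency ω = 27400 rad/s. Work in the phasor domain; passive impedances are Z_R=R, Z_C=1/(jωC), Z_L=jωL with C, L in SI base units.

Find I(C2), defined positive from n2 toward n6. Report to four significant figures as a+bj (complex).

Apply KCL at each of the 7 non-ground nodes and solve the resulting linear system.
Node n1: branches {L1, R7} → V_1 = 0.000+0.000j
Node n2: branches {C1, C2, L2, V1} → V_2 = -2.480+0.000j
Node n3: branches {R2, R6} → V_3 = 0.000+0.000j
Node n4: branches {R3, R4, R5, L2, L3, R7, V1} → V_4 = 0.000+0.000j
Node n5: branches {R1, R2, L1, R5} → V_5 = 0.000+0.000j
Node n6: branches {R4, C2} → V_6 = -2.476-0.1007j
Node n7: branches {C1, L3} → V_7 = -10.67+0.000j
Source currents: i(V1)=-0.05627+0.1108j

-0.05627-0.002288j A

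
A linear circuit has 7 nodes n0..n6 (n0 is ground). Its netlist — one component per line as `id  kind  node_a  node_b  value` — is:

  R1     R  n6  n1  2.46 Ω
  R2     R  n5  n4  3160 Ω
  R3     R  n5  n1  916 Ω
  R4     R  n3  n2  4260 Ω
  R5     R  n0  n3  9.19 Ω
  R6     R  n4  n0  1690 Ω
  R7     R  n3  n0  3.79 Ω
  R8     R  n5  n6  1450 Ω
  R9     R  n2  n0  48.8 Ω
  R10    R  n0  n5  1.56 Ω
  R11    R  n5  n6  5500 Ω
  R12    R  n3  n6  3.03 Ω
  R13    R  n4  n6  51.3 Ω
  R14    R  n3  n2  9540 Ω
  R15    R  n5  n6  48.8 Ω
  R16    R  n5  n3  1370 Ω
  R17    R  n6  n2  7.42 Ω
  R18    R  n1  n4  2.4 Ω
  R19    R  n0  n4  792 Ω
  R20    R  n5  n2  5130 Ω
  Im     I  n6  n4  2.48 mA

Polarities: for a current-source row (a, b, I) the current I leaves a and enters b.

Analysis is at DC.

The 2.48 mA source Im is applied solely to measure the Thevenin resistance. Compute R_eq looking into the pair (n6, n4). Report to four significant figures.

R_eq = 4.392 Ω

MNA unknowns: 6 node voltages V₁..V_6
R1: Y=0.4065 on G[6,1]
R2: Y=0.0003165 on G[5,4]
R3: Y=0.001092 on G[5,1]
R4: Y=0.0002347 on G[3,2]
R5: Y=0.1088 on G[0,3]
R6: Y=0.0005917 on G[4,0]
R7: Y=0.2639 on G[3,0]
R8: Y=0.0006897 on G[5,6]
R9: Y=0.02049 on G[2,0]
R10: Y=0.6410 on G[0,5]
R11: Y=0.0001818 on G[5,6]
R12: Y=0.3300 on G[3,6]
R13: Y=0.01949 on G[4,6]
R14: Y=0.0001048 on G[3,2]
R15: Y=0.02049 on G[5,6]
R16: Y=0.0007299 on G[5,3]
R17: Y=0.1348 on G[6,2]
R18: Y=0.4167 on G[1,4]
R19: Y=0.001263 on G[0,4]
R20: Y=0.0001949 on G[5,2]
Im: z[6]−=0.00248, z[4]+=0.00248
solve → V1=0.005371, V2=-0.0001170, V3=-6.343e-05, V4=0.01076, V5=9.496e-06, V6=-0.0001352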